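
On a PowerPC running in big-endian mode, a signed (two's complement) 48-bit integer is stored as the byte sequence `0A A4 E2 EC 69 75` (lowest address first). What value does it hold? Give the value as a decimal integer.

Big-endian: lowest address holds the most-significant byte.
The bytes are already most-significant first: 0x0AA4E2EC6975.
0x0AA4E2EC6975 = 11703298058613.

11703298058613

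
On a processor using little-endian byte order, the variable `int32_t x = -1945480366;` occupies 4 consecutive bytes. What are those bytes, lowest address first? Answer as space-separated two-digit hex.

Two's complement of -1945480366 in 32 bits: 1945480366 = 0x73F5ACAE; invert → 0x8C0A5351; add 1 → 0x8C0A5352.
Split into bytes (most-significant first): 8C 0A 53 52.
In little-endian order the low byte comes first in memory.
So at ascending addresses the bytes are 52 53 0A 8C.

52 53 0A 8C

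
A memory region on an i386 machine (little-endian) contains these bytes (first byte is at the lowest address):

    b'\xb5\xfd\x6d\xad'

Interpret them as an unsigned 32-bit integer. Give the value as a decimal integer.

Little-endian stores the least-significant byte at the lowest address.
Reassemble most-significant byte first: AD 6D FD B5 → 0xAD6DFDB5.
0xAD6DFDB5 = 2909666741.

2909666741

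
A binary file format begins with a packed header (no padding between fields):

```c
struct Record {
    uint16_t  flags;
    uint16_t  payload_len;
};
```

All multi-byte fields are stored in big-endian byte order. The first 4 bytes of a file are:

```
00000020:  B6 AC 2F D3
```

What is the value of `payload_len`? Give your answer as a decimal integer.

12243

`payload_len` follows `flags` (2 bytes), so it starts at byte offset 2 and occupies 2 bytes.
Bytes at offsets 2..3: 2F D3.
Big-endian stores the most-significant byte at the lowest address.
The bytes are already most-significant first: 0x2FD3.
0x2FD3 = 12243.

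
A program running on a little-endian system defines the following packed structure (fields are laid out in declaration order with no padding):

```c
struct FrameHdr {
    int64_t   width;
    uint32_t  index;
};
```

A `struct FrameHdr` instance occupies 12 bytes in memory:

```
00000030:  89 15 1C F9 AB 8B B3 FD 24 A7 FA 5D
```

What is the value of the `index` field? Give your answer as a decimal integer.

1576707876

`index` follows `width` (8 bytes), so it starts at byte offset 8 and occupies 4 bytes.
Bytes at offsets 8..11: 24 A7 FA 5D.
Little-endian: lowest address holds the least-significant byte.
Reassemble most-significant byte first: 5D FA A7 24 → 0x5DFAA724.
0x5DFAA724 = 1576707876.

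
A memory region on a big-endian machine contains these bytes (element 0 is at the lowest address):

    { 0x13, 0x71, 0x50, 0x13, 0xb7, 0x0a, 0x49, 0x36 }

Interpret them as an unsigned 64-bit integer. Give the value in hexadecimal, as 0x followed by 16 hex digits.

In big-endian order the high byte comes first in memory.
The bytes are already most-significant first: 0x13715013B70A4936.

0x13715013B70A4936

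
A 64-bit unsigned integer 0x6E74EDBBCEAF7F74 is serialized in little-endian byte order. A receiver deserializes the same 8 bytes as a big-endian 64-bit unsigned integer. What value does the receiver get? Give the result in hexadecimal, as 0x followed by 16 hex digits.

Stored little-endian, the bytes at ascending addresses are 74 7F AF CE BB ED 74 6E.
Read back as big-endian, the last byte is least significant, giving 0x747FAFCEBBED746E.

0x747FAFCEBBED746E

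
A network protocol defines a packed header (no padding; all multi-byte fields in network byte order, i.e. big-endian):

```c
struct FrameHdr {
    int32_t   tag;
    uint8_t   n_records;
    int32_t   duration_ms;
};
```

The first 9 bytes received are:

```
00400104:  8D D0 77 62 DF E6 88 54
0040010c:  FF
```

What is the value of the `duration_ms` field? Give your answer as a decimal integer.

-427272961

`duration_ms` follows `tag` (4 B), `n_records` (1 B), so it starts at offset 4 + 1 = 5 and occupies 4 bytes.
Bytes at offsets 5..8: E6 88 54 FF.
In big-endian order the high byte comes first in memory.
The bytes are already most-significant first: 0xE68854FF.
Top bit is set, so as a signed 32-bit value this is 0xE68854FF − 2^32 = -427272961.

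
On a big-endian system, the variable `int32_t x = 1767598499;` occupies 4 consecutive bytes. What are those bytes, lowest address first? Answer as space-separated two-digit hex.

1767598499 in hexadecimal, padded to 32 bits, is 0x695B69A3.
Split into bytes (most-significant first): 69 5B 69 A3.
Big-endian stores the most-significant byte at the lowest address.
So the memory order matches the most-significant-first order: 69 5B 69 A3.

69 5B 69 A3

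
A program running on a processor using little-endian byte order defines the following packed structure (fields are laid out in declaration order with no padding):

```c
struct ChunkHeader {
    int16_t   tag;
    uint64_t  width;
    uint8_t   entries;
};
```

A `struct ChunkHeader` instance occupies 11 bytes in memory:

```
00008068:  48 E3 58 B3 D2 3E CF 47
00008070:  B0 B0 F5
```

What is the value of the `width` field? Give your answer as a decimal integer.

`width` follows `tag` (2 bytes), so it starts at byte offset 2 and occupies 8 bytes.
Bytes at offsets 2..9: 58 B3 D2 3E CF 47 B0 B0.
Little-endian: lowest address holds the least-significant byte.
Reassemble most-significant byte first: B0 B0 47 CF 3E D2 B3 58 → 0xB0B047CF3ED2B358.
0xB0B047CF3ED2B358 = 12731755102014190424.

12731755102014190424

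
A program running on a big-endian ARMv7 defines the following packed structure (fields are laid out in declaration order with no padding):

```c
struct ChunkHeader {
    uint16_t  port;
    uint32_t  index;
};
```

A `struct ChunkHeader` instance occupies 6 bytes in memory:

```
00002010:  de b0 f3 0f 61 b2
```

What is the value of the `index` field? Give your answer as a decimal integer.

4077871538

`index` follows `port` (2 bytes), so it starts at byte offset 2 and occupies 4 bytes.
Bytes at offsets 2..5: F3 0F 61 B2.
Big-endian: lowest address holds the most-significant byte.
The bytes are already most-significant first: 0xF30F61B2.
0xF30F61B2 = 4077871538.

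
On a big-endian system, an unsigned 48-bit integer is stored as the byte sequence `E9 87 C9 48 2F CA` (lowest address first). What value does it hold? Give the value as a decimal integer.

Big-endian: lowest address holds the most-significant byte.
The bytes are already most-significant first: 0xE987C9482FCA.
0xE987C9482FCA = 256769406808010.

256769406808010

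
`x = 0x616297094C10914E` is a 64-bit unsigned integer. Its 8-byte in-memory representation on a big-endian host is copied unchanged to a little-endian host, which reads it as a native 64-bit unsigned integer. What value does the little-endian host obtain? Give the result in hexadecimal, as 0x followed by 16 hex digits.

0x4E91104C09976261

Stored big-endian, the bytes at ascending addresses are 61 62 97 09 4C 10 91 4E.
Read back as little-endian, the first byte is least significant, giving 0x4E91104C09976261.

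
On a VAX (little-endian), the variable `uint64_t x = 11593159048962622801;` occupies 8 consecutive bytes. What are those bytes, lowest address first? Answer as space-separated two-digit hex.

11593159048962622801 in hexadecimal, padded to 64 bits, is 0xA0E32CBB5A05C551.
Split into bytes (most-significant first): A0 E3 2C BB 5A 05 C5 51.
In little-endian order the low byte comes first in memory.
So at ascending addresses the bytes are 51 C5 05 5A BB 2C E3 A0.

51 C5 05 5A BB 2C E3 A0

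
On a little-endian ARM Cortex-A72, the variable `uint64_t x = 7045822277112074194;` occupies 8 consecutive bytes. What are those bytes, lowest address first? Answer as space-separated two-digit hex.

D2 8F CC D9 07 CA C7 61

7045822277112074194 in hexadecimal, padded to 64 bits, is 0x61C7CA07D9CC8FD2.
Split into bytes (most-significant first): 61 C7 CA 07 D9 CC 8F D2.
Little-endian: lowest address holds the least-significant byte.
So at ascending addresses the bytes are D2 8F CC D9 07 CA C7 61.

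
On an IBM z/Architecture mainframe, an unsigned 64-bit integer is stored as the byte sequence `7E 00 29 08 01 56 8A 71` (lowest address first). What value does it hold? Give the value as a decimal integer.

9079301963137845873

In big-endian order the high byte comes first in memory.
The bytes are already most-significant first: 0x7E00290801568A71.
0x7E00290801568A71 = 9079301963137845873.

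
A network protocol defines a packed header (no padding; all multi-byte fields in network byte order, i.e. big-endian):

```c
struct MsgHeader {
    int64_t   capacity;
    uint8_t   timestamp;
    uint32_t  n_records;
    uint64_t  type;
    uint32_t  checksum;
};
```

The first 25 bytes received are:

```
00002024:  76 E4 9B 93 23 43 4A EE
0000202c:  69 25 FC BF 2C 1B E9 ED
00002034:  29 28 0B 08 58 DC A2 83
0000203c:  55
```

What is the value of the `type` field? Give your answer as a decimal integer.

`type` follows `capacity` (8 B), `timestamp` (1 B), `n_records` (4 B), so it starts at offset 8 + 1 + 4 = 13 and occupies 8 bytes.
Bytes at offsets 13..20: 1B E9 ED 29 28 0B 08 58.
In big-endian order the high byte comes first in memory.
The bytes are already most-significant first: 0x1BE9ED29280B0858.
0x1BE9ED29280B0858 = 2011399469618890840.

2011399469618890840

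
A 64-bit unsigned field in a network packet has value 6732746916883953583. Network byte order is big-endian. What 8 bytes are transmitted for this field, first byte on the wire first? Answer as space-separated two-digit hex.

6732746916883953583 in hexadecimal, padded to 64 bits, is 0x5D6F85A6377977AF.
Split into bytes (most-significant first): 5D 6F 85 A6 37 79 77 AF.
Big-endian stores the most-significant byte at the lowest address.
So the memory order matches the most-significant-first order: 5D 6F 85 A6 37 79 77 AF.

5D 6F 85 A6 37 79 77 AF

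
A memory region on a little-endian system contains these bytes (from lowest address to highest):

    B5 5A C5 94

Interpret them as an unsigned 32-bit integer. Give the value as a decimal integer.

2495961781

Little-endian: lowest address holds the least-significant byte.
Reassemble most-significant byte first: 94 C5 5A B5 → 0x94C55AB5.
0x94C55AB5 = 2495961781.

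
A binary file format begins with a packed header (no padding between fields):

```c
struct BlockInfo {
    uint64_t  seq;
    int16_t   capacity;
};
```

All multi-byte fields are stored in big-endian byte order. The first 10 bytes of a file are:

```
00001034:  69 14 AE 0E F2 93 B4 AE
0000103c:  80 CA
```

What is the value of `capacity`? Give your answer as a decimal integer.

-32566

`capacity` follows `seq` (8 bytes), so it starts at byte offset 8 and occupies 2 bytes.
Bytes at offsets 8..9: 80 CA.
Big-endian: lowest address holds the most-significant byte.
The bytes are already most-significant first: 0x80CA.
Top bit is set, so as a signed 16-bit value this is 0x80CA − 2^16 = -32566.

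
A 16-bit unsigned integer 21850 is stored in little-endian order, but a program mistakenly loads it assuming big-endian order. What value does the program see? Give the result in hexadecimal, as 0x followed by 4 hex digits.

0x5A55

21850 in 16-bit hexadecimal is 0x555A.
Stored little-endian, the bytes at ascending addresses are 5A 55.
Read back as big-endian, the last byte is least significant, giving 0x5A55.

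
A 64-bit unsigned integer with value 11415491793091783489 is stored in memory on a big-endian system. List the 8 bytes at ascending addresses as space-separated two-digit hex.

9E 6B F9 4D CF 9F 6B 41

11415491793091783489 in hexadecimal, padded to 64 bits, is 0x9E6BF94DCF9F6B41.
Split into bytes (most-significant first): 9E 6B F9 4D CF 9F 6B 41.
Big-endian: lowest address holds the most-significant byte.
So the memory order matches the most-significant-first order: 9E 6B F9 4D CF 9F 6B 41.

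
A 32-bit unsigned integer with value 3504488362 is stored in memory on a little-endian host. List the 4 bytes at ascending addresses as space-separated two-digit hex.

3504488362 in hexadecimal, padded to 32 bits, is 0xD0E23FAA.
Split into bytes (most-significant first): D0 E2 3F AA.
Little-endian stores the least-significant byte at the lowest address.
So at ascending addresses the bytes are AA 3F E2 D0.

AA 3F E2 D0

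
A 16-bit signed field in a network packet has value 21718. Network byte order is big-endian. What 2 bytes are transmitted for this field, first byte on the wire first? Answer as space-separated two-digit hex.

54 D6

21718 in hexadecimal, padded to 16 bits, is 0x54D6.
Split into bytes (most-significant first): 54 D6.
Big-endian stores the most-significant byte at the lowest address.
So the memory order matches the most-significant-first order: 54 D6.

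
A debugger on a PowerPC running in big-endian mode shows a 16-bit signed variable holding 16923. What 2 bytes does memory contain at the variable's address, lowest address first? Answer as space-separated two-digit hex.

42 1B

16923 in hexadecimal, padded to 16 bits, is 0x421B.
Split into bytes (most-significant first): 42 1B.
Big-endian stores the most-significant byte at the lowest address.
So the memory order matches the most-significant-first order: 42 1B.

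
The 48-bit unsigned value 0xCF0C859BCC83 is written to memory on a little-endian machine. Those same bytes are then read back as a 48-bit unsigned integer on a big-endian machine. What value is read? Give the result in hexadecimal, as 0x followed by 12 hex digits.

0x83CC9B850CCF

Stored little-endian, the bytes at ascending addresses are 83 CC 9B 85 0C CF.
Read back as big-endian, the last byte is least significant, giving 0x83CC9B850CCF.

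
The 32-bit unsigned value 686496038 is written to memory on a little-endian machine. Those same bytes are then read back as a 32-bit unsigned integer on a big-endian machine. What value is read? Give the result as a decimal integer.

639232808

686496038 in 32-bit hexadecimal is 0x28EB1926.
Stored little-endian, the bytes at ascending addresses are 26 19 EB 28.
Read back as big-endian, the last byte is least significant, giving 0x2619EB28.
0x2619EB28 = 639232808.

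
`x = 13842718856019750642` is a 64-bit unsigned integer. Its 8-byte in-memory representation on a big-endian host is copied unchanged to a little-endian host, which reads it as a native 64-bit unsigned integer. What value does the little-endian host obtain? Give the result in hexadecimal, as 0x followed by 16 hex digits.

13842718856019750642 in 64-bit hexadecimal is 0xC01B37752AA8AEF2.
Stored big-endian, the bytes at ascending addresses are C0 1B 37 75 2A A8 AE F2.
Read back as little-endian, the first byte is least significant, giving 0xF2AEA82A75371BC0.

0xF2AEA82A75371BC0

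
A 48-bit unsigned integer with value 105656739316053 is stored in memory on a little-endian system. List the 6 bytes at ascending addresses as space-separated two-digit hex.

105656739316053 in hexadecimal, padded to 48 bits, is 0x6018206A4155.
Split into bytes (most-significant first): 60 18 20 6A 41 55.
In little-endian order the low byte comes first in memory.
So at ascending addresses the bytes are 55 41 6A 20 18 60.

55 41 6A 20 18 60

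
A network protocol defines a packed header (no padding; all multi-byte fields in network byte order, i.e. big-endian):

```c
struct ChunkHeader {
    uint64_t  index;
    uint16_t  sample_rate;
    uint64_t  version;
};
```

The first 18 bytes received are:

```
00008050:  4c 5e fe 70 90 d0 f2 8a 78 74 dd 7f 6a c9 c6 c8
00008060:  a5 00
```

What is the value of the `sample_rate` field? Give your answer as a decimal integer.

30836

`sample_rate` follows `index` (8 bytes), so it starts at byte offset 8 and occupies 2 bytes.
Bytes at offsets 8..9: 78 74.
In big-endian order the high byte comes first in memory.
The bytes are already most-significant first: 0x7874.
0x7874 = 30836.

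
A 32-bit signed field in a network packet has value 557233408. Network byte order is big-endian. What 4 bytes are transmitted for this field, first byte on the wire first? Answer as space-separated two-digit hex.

557233408 in hexadecimal, padded to 32 bits, is 0x2136B500.
Split into bytes (most-significant first): 21 36 B5 00.
In big-endian order the high byte comes first in memory.
So the memory order matches the most-significant-first order: 21 36 B5 00.

21 36 B5 00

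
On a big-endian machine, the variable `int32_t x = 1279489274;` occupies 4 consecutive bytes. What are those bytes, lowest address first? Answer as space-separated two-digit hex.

1279489274 in hexadecimal, padded to 32 bits, is 0x4C4374FA.
Split into bytes (most-significant first): 4C 43 74 FA.
Big-endian stores the most-significant byte at the lowest address.
So the memory order matches the most-significant-first order: 4C 43 74 FA.

4C 43 74 FA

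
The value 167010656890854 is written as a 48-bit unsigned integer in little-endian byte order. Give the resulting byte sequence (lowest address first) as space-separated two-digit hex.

167010656890854 in hexadecimal, padded to 48 bits, is 0x97E532E0AFE6.
Split into bytes (most-significant first): 97 E5 32 E0 AF E6.
Little-endian: lowest address holds the least-significant byte.
So at ascending addresses the bytes are E6 AF E0 32 E5 97.

E6 AF E0 32 E5 97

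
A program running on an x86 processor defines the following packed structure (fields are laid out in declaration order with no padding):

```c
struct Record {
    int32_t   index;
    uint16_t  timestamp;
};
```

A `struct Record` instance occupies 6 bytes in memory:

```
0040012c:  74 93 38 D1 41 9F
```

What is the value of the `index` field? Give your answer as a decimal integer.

`index` is the first field, at byte offset 0, occupying 4 bytes.
Bytes at offsets 0..3: 74 93 38 D1.
Little-endian stores the least-significant byte at the lowest address.
Reassemble most-significant byte first: D1 38 93 74 → 0xD1389374.
Top bit is set, so as a signed 32-bit value this is 0xD1389374 − 2^32 = -784821388.

-784821388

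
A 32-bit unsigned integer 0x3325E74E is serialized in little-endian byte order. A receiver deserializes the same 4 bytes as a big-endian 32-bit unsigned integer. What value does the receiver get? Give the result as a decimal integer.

1323771187

Stored little-endian, the bytes at ascending addresses are 4E E7 25 33.
Read back as big-endian, the last byte is least significant, giving 0x4EE72533.
0x4EE72533 = 1323771187.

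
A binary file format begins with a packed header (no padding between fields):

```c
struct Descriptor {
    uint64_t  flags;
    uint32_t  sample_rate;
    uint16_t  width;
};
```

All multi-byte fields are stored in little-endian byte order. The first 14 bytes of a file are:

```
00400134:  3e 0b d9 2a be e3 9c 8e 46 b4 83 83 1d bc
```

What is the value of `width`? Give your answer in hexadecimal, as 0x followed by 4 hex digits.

0xBC1D

`width` follows `flags` (8 B), `sample_rate` (4 B), so it starts at offset 8 + 4 = 12 and occupies 2 bytes.
Bytes at offsets 12..13: 1D BC.
In little-endian order the low byte comes first in memory.
Reassemble most-significant byte first: BC 1D → 0xBC1D.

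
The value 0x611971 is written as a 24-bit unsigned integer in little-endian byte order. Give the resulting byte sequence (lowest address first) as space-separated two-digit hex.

Split into bytes (most-significant first): 61 19 71.
In little-endian order the low byte comes first in memory.
So at ascending addresses the bytes are 71 19 61.

71 19 61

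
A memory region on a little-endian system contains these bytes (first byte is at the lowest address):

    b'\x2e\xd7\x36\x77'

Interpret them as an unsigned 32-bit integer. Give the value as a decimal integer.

2000082734

Little-endian stores the least-significant byte at the lowest address.
Reassemble most-significant byte first: 77 36 D7 2E → 0x7736D72E.
0x7736D72E = 2000082734.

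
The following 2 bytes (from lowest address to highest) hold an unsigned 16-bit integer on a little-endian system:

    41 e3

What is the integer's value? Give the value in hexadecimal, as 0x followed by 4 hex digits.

In little-endian order the low byte comes first in memory.
Reassemble most-significant byte first: E3 41 → 0xE341.

0xE341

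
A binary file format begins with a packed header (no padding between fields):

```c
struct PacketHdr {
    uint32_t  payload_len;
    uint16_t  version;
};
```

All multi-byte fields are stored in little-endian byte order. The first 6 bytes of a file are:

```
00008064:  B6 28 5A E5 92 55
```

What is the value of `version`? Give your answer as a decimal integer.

21906

`version` follows `payload_len` (4 bytes), so it starts at byte offset 4 and occupies 2 bytes.
Bytes at offsets 4..5: 92 55.
Little-endian: lowest address holds the least-significant byte.
Reassemble most-significant byte first: 55 92 → 0x5592.
0x5592 = 21906.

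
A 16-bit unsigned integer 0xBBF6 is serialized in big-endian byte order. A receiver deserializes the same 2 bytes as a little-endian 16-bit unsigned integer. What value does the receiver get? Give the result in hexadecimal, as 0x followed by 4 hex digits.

0xF6BB

Stored big-endian, the bytes at ascending addresses are BB F6.
Read back as little-endian, the first byte is least significant, giving 0xF6BB.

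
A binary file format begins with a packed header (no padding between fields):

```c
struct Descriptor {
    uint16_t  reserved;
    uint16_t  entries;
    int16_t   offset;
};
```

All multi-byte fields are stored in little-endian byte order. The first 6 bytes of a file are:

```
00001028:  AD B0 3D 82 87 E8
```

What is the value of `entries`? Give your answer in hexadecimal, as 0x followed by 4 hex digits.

`entries` follows `reserved` (2 bytes), so it starts at byte offset 2 and occupies 2 bytes.
Bytes at offsets 2..3: 3D 82.
Little-endian: lowest address holds the least-significant byte.
Reassemble most-significant byte first: 82 3D → 0x823D.

0x823D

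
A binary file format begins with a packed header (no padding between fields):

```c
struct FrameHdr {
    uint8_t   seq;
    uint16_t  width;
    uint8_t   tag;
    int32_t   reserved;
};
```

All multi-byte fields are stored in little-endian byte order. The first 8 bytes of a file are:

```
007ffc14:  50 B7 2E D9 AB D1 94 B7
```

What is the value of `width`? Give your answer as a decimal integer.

11959

`width` follows `seq` (1 byte), so it starts at byte offset 1 and occupies 2 bytes.
Bytes at offsets 1..2: B7 2E.
Little-endian stores the least-significant byte at the lowest address.
Reassemble most-significant byte first: 2E B7 → 0x2EB7.
0x2EB7 = 11959.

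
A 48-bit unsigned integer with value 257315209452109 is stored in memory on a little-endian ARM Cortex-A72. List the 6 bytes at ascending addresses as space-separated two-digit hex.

257315209452109 in hexadecimal, padded to 48 bits, is 0xEA06DDA79A4D.
Split into bytes (most-significant first): EA 06 DD A7 9A 4D.
Little-endian stores the least-significant byte at the lowest address.
So at ascending addresses the bytes are 4D 9A A7 DD 06 EA.

4D 9A A7 DD 06 EA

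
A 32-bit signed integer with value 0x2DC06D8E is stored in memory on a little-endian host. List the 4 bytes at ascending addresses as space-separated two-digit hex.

Split into bytes (most-significant first): 2D C0 6D 8E.
Little-endian: lowest address holds the least-significant byte.
So at ascending addresses the bytes are 8E 6D C0 2D.

8E 6D C0 2D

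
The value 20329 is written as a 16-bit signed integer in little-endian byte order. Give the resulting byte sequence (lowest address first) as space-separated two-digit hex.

20329 in hexadecimal, padded to 16 bits, is 0x4F69.
Split into bytes (most-significant first): 4F 69.
Little-endian stores the least-significant byte at the lowest address.
So at ascending addresses the bytes are 69 4F.

69 4F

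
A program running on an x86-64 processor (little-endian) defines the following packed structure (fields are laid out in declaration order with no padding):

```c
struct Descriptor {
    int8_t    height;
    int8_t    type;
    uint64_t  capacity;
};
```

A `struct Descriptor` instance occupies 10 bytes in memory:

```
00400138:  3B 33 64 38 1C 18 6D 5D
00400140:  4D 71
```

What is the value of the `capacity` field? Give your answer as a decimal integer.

`capacity` follows `height` (1 B), `type` (1 B), so it starts at offset 1 + 1 = 2 and occupies 8 bytes.
Bytes at offsets 2..9: 64 38 1C 18 6D 5D 4D 71.
Little-endian: lowest address holds the least-significant byte.
Reassemble most-significant byte first: 71 4D 5D 6D 18 1C 38 64 → 0x714D5D6D181C3864.
0x714D5D6D181C3864 = 8164284422629898340.

8164284422629898340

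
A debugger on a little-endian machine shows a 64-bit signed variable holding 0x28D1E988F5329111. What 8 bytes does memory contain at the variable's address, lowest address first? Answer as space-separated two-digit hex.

Split into bytes (most-significant first): 28 D1 E9 88 F5 32 91 11.
In little-endian order the low byte comes first in memory.
So at ascending addresses the bytes are 11 91 32 F5 88 E9 D1 28.

11 91 32 F5 88 E9 D1 28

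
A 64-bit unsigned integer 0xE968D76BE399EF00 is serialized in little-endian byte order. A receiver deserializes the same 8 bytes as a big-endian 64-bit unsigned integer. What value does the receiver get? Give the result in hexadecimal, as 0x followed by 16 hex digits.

0x00EF99E36BD768E9

Stored little-endian, the bytes at ascending addresses are 00 EF 99 E3 6B D7 68 E9.
Read back as big-endian, the last byte is least significant, giving 0x00EF99E36BD768E9.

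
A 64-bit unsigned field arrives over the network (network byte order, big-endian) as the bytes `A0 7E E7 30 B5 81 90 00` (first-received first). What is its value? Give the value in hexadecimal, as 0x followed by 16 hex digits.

0xA07EE730B5819000

In big-endian order the high byte comes first in memory.
The bytes are already most-significant first: 0xA07EE730B5819000.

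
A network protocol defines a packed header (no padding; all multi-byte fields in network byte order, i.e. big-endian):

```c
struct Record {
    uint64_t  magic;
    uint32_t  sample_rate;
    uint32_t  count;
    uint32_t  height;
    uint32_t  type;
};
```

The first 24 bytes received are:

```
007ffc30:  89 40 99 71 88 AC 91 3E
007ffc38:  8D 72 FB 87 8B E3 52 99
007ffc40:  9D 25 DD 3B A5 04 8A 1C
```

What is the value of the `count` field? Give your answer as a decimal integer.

2346930841

`count` follows `magic` (8 B), `sample_rate` (4 B), so it starts at offset 8 + 4 = 12 and occupies 4 bytes.
Bytes at offsets 12..15: 8B E3 52 99.
Big-endian: lowest address holds the most-significant byte.
The bytes are already most-significant first: 0x8BE35299.
0x8BE35299 = 2346930841.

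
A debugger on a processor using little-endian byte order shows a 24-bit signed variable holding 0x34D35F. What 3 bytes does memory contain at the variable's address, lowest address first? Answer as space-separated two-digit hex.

5F D3 34

Split into bytes (most-significant first): 34 D3 5F.
In little-endian order the low byte comes first in memory.
So at ascending addresses the bytes are 5F D3 34.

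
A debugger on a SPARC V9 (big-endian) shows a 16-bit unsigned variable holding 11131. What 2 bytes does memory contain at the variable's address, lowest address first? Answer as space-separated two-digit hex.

11131 in hexadecimal, padded to 16 bits, is 0x2B7B.
Split into bytes (most-significant first): 2B 7B.
In big-endian order the high byte comes first in memory.
So the memory order matches the most-significant-first order: 2B 7B.

2B 7B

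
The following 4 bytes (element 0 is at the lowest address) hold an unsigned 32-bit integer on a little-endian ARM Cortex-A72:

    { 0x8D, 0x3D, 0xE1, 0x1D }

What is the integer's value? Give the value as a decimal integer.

In little-endian order the low byte comes first in memory.
Reassemble most-significant byte first: 1D E1 3D 8D → 0x1DE13D8D.
0x1DE13D8D = 501300621.

501300621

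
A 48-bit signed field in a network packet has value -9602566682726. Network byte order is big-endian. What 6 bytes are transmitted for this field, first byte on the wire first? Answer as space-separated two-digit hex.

F7 44 3A 6C 87 9A

Two's complement of -9602566682726 in 48 bits: 9602566682726 = 0x08BBC5937866; invert → 0xF7443A6C8799; add 1 → 0xF7443A6C879A.
Split into bytes (most-significant first): F7 44 3A 6C 87 9A.
Big-endian: lowest address holds the most-significant byte.
So the memory order matches the most-significant-first order: F7 44 3A 6C 87 9A.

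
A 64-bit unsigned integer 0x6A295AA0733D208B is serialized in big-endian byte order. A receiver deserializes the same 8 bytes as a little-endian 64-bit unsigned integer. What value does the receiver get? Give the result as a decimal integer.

10025080337347520874

Stored big-endian, the bytes at ascending addresses are 6A 29 5A A0 73 3D 20 8B.
Read back as little-endian, the first byte is least significant, giving 0x8B203D73A05A296A.
0x8B203D73A05A296A = 10025080337347520874.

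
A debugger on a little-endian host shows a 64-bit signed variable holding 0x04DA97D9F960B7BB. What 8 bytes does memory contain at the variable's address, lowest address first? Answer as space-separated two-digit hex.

Split into bytes (most-significant first): 04 DA 97 D9 F9 60 B7 BB.
Little-endian stores the least-significant byte at the lowest address.
So at ascending addresses the bytes are BB B7 60 F9 D9 97 DA 04.

BB B7 60 F9 D9 97 DA 04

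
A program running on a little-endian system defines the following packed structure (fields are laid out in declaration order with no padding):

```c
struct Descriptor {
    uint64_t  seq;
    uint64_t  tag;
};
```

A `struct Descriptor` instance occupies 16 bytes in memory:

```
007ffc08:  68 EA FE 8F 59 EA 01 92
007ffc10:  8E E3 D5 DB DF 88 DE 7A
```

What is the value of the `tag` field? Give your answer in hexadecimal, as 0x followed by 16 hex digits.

`tag` follows `seq` (8 bytes), so it starts at byte offset 8 and occupies 8 bytes.
Bytes at offsets 8..15: 8E E3 D5 DB DF 88 DE 7A.
Little-endian: lowest address holds the least-significant byte.
Reassemble most-significant byte first: 7A DE 88 DF DB D5 E3 8E → 0x7ADE88DFDBD5E38E.

0x7ADE88DFDBD5E38E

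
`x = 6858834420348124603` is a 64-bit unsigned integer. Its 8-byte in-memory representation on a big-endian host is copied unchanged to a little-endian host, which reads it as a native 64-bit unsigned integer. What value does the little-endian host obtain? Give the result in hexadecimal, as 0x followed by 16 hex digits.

6858834420348124603 in 64-bit hexadecimal is 0x5F2F7990CE127DBB.
Stored big-endian, the bytes at ascending addresses are 5F 2F 79 90 CE 12 7D BB.
Read back as little-endian, the first byte is least significant, giving 0xBB7D12CE90792F5F.

0xBB7D12CE90792F5F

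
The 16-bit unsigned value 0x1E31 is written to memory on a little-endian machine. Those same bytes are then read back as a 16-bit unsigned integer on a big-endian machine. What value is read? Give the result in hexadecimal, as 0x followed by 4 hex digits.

Stored little-endian, the bytes at ascending addresses are 31 1E.
Read back as big-endian, the last byte is least significant, giving 0x311E.

0x311E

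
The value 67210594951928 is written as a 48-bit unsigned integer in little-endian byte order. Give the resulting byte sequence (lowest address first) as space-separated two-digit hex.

67210594951928 in hexadecimal, padded to 48 bits, is 0x3D20AFA322F8.
Split into bytes (most-significant first): 3D 20 AF A3 22 F8.
Little-endian: lowest address holds the least-significant byte.
So at ascending addresses the bytes are F8 22 A3 AF 20 3D.

F8 22 A3 AF 20 3D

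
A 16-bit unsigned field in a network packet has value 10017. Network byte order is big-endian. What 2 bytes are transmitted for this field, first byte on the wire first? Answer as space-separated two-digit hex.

27 21

10017 in hexadecimal, padded to 16 bits, is 0x2721.
Split into bytes (most-significant first): 27 21.
In big-endian order the high byte comes first in memory.
So the memory order matches the most-significant-first order: 27 21.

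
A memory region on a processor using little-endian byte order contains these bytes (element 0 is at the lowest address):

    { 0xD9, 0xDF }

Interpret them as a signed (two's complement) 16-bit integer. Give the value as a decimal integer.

Little-endian: lowest address holds the least-significant byte.
Reassemble most-significant byte first: DF D9 → 0xDFD9.
Top bit is set, so as a signed 16-bit value this is 0xDFD9 − 2^16 = -8231.

-8231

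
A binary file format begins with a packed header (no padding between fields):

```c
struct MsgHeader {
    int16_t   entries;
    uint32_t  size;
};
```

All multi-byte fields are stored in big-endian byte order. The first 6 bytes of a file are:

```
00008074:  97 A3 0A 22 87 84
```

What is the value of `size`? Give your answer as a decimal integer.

`size` follows `entries` (2 bytes), so it starts at byte offset 2 and occupies 4 bytes.
Bytes at offsets 2..5: 0A 22 87 84.
Big-endian stores the most-significant byte at the lowest address.
The bytes are already most-significant first: 0x0A228784.
0x0A228784 = 170035076.

170035076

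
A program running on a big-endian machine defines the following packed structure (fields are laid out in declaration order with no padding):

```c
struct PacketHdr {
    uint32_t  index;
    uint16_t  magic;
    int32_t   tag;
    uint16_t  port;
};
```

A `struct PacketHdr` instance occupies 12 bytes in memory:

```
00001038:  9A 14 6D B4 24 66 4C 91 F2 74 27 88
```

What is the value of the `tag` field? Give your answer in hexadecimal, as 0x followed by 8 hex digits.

`tag` follows `index` (4 B), `magic` (2 B), so it starts at offset 4 + 2 = 6 and occupies 4 bytes.
Bytes at offsets 6..9: 4C 91 F2 74.
Big-endian stores the most-significant byte at the lowest address.
The bytes are already most-significant first: 0x4C91F274.

0x4C91F274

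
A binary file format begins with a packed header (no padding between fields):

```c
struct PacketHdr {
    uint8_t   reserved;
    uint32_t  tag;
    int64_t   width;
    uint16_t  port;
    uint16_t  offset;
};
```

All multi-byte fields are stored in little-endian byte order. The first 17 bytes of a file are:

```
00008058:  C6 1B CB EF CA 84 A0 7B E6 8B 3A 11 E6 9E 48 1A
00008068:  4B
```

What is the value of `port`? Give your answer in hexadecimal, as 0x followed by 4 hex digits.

0x489E

`port` follows `reserved` (1 B), `tag` (4 B), `width` (8 B), so it starts at offset 1 + 4 + 8 = 13 and occupies 2 bytes.
Bytes at offsets 13..14: 9E 48.
In little-endian order the low byte comes first in memory.
Reassemble most-significant byte first: 48 9E → 0x489E.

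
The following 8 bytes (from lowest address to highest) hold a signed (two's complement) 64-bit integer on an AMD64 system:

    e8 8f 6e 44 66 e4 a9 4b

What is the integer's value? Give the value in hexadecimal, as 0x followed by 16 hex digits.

0x4BA9E466446E8FE8

In little-endian order the low byte comes first in memory.
Reassemble most-significant byte first: 4B A9 E4 66 44 6E 8F E8 → 0x4BA9E466446E8FE8.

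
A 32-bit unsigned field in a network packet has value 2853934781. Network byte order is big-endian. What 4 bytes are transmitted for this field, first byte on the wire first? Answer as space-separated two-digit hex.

2853934781 in hexadecimal, padded to 32 bits, is 0xAA1B96BD.
Split into bytes (most-significant first): AA 1B 96 BD.
Big-endian: lowest address holds the most-significant byte.
So the memory order matches the most-significant-first order: AA 1B 96 BD.

AA 1B 96 BD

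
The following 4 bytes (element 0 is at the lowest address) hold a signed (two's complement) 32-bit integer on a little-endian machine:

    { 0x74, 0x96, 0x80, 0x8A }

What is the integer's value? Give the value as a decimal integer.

-1971284364

Little-endian: lowest address holds the least-significant byte.
Reassemble most-significant byte first: 8A 80 96 74 → 0x8A809674.
Top bit is set, so as a signed 32-bit value this is 0x8A809674 − 2^32 = -1971284364.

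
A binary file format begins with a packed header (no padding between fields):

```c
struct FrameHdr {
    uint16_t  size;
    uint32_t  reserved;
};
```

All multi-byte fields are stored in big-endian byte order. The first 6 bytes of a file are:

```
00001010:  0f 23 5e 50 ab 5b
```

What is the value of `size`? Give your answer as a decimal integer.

3875

`size` is the first field, at byte offset 0, occupying 2 bytes.
Bytes at offsets 0..1: 0F 23.
Big-endian stores the most-significant byte at the lowest address.
The bytes are already most-significant first: 0x0F23.
0x0F23 = 3875.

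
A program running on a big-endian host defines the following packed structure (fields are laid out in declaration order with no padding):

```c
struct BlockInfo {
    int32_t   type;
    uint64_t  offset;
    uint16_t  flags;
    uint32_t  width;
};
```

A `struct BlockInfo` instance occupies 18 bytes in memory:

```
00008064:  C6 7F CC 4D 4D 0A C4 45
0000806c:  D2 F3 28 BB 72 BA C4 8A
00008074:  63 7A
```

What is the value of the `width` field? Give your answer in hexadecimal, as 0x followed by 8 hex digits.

0xC48A637A

`width` follows `type` (4 B), `offset` (8 B), `flags` (2 B), so it starts at offset 4 + 8 + 2 = 14 and occupies 4 bytes.
Bytes at offsets 14..17: C4 8A 63 7A.
Big-endian stores the most-significant byte at the lowest address.
The bytes are already most-significant first: 0xC48A637A.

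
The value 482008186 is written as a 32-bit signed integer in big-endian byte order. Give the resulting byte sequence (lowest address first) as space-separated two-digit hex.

482008186 in hexadecimal, padded to 32 bits, is 0x1CBADC7A.
Split into bytes (most-significant first): 1C BA DC 7A.
Big-endian stores the most-significant byte at the lowest address.
So the memory order matches the most-significant-first order: 1C BA DC 7A.

1C BA DC 7A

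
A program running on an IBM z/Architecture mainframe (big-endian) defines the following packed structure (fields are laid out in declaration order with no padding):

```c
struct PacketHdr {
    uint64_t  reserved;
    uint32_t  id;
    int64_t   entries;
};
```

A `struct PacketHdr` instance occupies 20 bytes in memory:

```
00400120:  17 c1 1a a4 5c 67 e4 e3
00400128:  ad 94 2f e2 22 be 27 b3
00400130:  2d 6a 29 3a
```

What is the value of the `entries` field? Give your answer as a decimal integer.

`entries` follows `reserved` (8 B), `id` (4 B), so it starts at offset 8 + 4 = 12 and occupies 8 bytes.
Bytes at offsets 12..19: 22 BE 27 B3 2D 6A 29 3A.
Big-endian stores the most-significant byte at the lowest address.
The bytes are already most-significant first: 0x22BE27B32D6A293A.
0x22BE27B32D6A293A = 2503482093379135802.

2503482093379135802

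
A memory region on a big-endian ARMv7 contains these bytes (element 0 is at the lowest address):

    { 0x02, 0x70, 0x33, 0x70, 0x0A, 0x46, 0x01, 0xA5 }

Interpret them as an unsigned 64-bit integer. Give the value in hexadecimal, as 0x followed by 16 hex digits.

0x027033700A4601A5

Big-endian stores the most-significant byte at the lowest address.
The bytes are already most-significant first: 0x027033700A4601A5.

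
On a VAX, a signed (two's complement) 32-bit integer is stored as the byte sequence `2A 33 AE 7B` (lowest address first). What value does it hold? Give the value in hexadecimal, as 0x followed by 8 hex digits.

Little-endian: lowest address holds the least-significant byte.
Reassemble most-significant byte first: 7B AE 33 2A → 0x7BAE332A.

0x7BAE332A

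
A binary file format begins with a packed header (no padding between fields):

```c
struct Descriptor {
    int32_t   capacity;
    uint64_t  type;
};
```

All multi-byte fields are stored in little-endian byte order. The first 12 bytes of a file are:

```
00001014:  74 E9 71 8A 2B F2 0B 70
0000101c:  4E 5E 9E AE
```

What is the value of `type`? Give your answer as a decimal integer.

`type` follows `capacity` (4 bytes), so it starts at byte offset 4 and occupies 8 bytes.
Bytes at offsets 4..11: 2B F2 0B 70 4E 5E 9E AE.
Little-endian stores the least-significant byte at the lowest address.
Reassemble most-significant byte first: AE 9E 5E 4E 70 0B F2 2B → 0xAE9E5E4E700BF22B.
0xAE9E5E4E700BF22B = 12582598099900035627.

12582598099900035627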